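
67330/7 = 67330/7 = 9618.57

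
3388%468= 112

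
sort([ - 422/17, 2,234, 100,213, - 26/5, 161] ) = [ - 422/17, - 26/5, 2, 100, 161,213, 234 ]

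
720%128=80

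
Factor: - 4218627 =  - 3^1*7^1*19^1 * 97^1*109^1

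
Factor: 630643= 13^1*139^1*349^1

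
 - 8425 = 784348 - 792773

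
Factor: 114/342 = 3^( - 1) = 1/3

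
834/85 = 834/85 = 9.81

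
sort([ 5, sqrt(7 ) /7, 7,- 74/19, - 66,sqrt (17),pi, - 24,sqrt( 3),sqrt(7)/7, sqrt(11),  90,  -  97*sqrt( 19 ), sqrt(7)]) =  [  -  97*sqrt ( 19 ),-66, - 24,  -  74/19, sqrt(7 )/7, sqrt(7 ) /7,  sqrt( 3 ), sqrt(7 ), pi, sqrt( 11),sqrt(17)  ,  5, 7,90]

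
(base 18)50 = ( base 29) 33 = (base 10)90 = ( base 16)5A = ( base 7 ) 156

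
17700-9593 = 8107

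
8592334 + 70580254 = 79172588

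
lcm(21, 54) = 378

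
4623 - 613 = 4010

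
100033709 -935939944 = - 835906235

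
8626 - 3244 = 5382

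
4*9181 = 36724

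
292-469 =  -177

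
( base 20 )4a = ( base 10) 90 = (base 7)156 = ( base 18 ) 50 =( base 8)132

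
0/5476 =0  =  0.00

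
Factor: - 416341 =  - 223^1*1867^1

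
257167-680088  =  -422921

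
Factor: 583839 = 3^2  *  64871^1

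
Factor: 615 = 3^1*5^1*41^1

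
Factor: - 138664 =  - 2^3*17333^1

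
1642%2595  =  1642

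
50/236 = 25/118 = 0.21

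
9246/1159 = 9246/1159 = 7.98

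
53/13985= 53/13985 = 0.00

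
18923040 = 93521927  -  74598887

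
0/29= 0=0.00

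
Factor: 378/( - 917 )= -2^1 * 3^3 *131^( - 1 )= -54/131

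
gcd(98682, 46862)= 2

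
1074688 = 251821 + 822867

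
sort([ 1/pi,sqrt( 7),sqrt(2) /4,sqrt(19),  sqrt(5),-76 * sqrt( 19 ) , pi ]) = [ - 76*sqrt(19),1/pi, sqrt(2)/4,sqrt( 5 ),  sqrt( 7),pi, sqrt(19) ]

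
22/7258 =11/3629 = 0.00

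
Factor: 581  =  7^1* 83^1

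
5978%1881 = 335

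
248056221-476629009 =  - 228572788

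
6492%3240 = 12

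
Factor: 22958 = 2^1*13^1*883^1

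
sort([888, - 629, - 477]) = [ - 629, - 477, 888 ]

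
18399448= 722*25484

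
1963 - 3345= - 1382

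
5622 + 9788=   15410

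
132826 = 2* 66413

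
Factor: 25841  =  25841^1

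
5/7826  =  5/7826 = 0.00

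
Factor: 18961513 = 113^1*167801^1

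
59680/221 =59680/221 = 270.05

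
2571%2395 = 176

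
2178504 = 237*9192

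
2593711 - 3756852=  - 1163141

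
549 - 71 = 478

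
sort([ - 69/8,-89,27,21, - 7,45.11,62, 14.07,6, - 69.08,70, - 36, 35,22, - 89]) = [ - 89, - 89,- 69.08, - 36, - 69/8,-7, 6, 14.07,21,22,27, 35,45.11,62,  70 ] 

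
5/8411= 5/8411 = 0.00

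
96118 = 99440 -3322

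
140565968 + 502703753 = 643269721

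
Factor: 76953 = 3^1*113^1 * 227^1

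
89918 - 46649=43269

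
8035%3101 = 1833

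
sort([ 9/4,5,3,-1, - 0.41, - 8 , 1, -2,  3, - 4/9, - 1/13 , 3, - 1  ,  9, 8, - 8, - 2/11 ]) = [  -  8,-8,  -  2, - 1, - 1, - 4/9 , - 0.41 ,  -  2/11, - 1/13, 1, 9/4,3, 3,3, 5,8,9] 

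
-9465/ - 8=1183+1/8 = 1183.12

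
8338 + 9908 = 18246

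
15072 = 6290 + 8782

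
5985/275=21 + 42/55 = 21.76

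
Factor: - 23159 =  - 23159^1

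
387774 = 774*501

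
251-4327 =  - 4076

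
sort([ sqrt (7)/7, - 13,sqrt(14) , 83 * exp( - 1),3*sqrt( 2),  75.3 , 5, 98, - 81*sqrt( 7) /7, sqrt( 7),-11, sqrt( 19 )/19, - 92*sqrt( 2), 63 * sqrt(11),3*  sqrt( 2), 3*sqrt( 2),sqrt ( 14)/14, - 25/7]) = [ - 92*sqrt( 2), - 81 *sqrt( 7)/7, - 13, - 11, - 25/7, sqrt(19)/19, sqrt( 14) /14,sqrt( 7)/7, sqrt( 7) , sqrt( 14 ),3*sqrt( 2),3*sqrt (2) , 3*sqrt (2), 5,83*exp( -1),  75.3, 98,63 * sqrt( 11 ) ] 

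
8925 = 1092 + 7833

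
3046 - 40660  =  -37614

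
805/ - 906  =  -1+101/906=-  0.89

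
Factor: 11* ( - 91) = - 7^1 * 11^1 *13^1 =- 1001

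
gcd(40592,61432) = 8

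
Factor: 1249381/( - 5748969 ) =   -  3^( - 1)  *7^1 * 17^1 * 73^ (-1)*10499^1*26251^(-1) 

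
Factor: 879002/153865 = 2^1 * 5^( - 1 )*17^1*103^1*251^1*30773^( - 1)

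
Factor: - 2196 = -2^2*3^2*61^1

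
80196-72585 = 7611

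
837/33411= 279/11137  =  0.03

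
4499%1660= 1179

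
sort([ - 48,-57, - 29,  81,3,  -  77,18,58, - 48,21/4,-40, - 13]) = [ - 77,-57, - 48, - 48,-40, - 29 , - 13, 3,21/4, 18, 58 , 81]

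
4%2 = 0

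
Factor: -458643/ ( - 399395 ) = 3^1 * 5^( -1)*17^2 *151^(-1 ) = 867/755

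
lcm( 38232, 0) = 0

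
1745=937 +808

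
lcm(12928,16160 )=64640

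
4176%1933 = 310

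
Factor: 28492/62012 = 17/37 = 17^1*37^( - 1 ) 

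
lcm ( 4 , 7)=28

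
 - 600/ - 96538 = 300/48269 = 0.01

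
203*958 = 194474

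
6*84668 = 508008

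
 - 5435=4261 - 9696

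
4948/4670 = 2474/2335 = 1.06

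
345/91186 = 345/91186=0.00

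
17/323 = 1/19  =  0.05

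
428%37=21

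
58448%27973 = 2502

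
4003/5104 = 4003/5104 =0.78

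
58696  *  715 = 41967640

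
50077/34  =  1472+ 29/34 = 1472.85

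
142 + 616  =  758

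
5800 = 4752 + 1048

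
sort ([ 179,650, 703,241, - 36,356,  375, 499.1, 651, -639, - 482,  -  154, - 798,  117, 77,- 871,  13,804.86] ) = [ - 871,-798, - 639, -482,  -  154,- 36, 13,77, 117, 179, 241,356, 375,  499.1 , 650,651,  703,804.86]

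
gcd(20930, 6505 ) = 5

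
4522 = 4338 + 184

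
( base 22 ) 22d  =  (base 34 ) u5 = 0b10000000001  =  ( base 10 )1025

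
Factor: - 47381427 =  - 3^2*5264603^1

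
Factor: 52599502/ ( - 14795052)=-26299751/7397526 =- 2^( - 1)*3^( - 1)*157^(-1 ) * 7853^(  -  1) * 26299751^1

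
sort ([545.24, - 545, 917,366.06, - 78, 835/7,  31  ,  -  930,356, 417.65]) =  [ - 930, - 545, - 78 , 31, 835/7, 356,  366.06  ,  417.65, 545.24, 917 ] 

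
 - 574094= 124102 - 698196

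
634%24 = 10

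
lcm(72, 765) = 6120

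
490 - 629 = -139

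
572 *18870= 10793640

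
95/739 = 95/739 =0.13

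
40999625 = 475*86315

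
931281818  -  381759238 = 549522580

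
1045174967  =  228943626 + 816231341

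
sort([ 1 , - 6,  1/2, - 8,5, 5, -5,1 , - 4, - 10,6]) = [ - 10 ,-8, - 6, - 5, - 4, 1/2,1, 1 , 5,5, 6]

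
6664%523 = 388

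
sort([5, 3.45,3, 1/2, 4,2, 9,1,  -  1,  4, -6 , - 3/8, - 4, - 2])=[-6, - 4, - 2,- 1,-3/8,1/2, 1 , 2,3, 3.45,4, 4, 5, 9]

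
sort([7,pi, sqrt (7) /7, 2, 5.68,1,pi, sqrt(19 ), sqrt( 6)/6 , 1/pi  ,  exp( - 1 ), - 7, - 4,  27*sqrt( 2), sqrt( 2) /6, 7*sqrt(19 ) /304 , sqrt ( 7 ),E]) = [ - 7, - 4,7 * sqrt(19 )/304, sqrt(2 ) /6,1/pi, exp( - 1),sqrt( 7 )/7,sqrt (6)/6,1, 2,sqrt( 7) , E, pi, pi, sqrt(19),5.68,7,  27*sqrt(2 )]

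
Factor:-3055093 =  - 3055093^1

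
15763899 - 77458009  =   - 61694110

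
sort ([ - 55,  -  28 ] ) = [ - 55, - 28 ]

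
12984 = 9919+3065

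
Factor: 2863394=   2^1*283^1*5059^1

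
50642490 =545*92922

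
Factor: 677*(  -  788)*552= - 294478752= - 2^5*3^1*23^1*197^1*677^1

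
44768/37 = 44768/37 =1209.95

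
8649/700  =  8649/700 = 12.36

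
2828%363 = 287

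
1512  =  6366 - 4854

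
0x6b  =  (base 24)4b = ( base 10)107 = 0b1101011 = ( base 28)3n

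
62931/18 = 20977/6 = 3496.17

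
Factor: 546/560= 2^( - 3)*3^1 *5^ ( - 1)*13^1 = 39/40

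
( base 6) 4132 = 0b1110011000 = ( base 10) 920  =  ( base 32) SO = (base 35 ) qa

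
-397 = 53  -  450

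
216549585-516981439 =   -  300431854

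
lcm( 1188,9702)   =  58212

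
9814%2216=950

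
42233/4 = 10558 +1/4  =  10558.25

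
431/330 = 431/330 = 1.31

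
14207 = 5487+8720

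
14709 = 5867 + 8842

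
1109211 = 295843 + 813368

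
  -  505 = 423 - 928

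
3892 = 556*7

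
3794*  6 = 22764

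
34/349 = 34/349  =  0.10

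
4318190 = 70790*61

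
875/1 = 875 = 875.00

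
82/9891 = 82/9891 = 0.01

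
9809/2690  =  3 + 1739/2690 = 3.65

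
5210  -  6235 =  - 1025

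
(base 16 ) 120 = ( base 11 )242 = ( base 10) 288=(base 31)99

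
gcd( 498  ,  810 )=6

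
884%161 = 79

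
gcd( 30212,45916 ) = 52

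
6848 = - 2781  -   - 9629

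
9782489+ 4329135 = 14111624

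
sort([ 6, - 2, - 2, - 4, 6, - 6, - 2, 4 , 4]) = [ - 6, - 4 , - 2,  -  2, - 2,4,4, 6, 6 ]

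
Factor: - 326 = -2^1*163^1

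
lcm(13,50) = 650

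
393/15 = 131/5= 26.20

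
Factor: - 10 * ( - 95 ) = 2^1  *  5^2*19^1 = 950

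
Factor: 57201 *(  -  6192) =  - 354188592 = - 2^4*3^3*23^1*43^1*829^1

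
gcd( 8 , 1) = 1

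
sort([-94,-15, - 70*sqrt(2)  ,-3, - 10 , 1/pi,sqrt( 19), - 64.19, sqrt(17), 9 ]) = [-70 * sqrt( 2) ,  -  94  ,- 64.19 , - 15, - 10, - 3 , 1/pi, sqrt(17),  sqrt(19 ),9]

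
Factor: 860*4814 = 4140040=2^3*5^1*29^1*43^1 * 83^1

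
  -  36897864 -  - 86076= -36811788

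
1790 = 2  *895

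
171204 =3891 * 44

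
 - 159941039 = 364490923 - 524431962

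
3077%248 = 101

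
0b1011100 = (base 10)92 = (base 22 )44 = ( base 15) 62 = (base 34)2o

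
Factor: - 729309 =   -  3^1*7^1*34729^1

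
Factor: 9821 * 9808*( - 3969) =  - 382311416592 = - 2^4*3^4*7^3*23^1*61^1*613^1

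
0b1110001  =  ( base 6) 305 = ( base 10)113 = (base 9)135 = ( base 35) 38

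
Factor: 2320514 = 2^1*7^1*83^1*1997^1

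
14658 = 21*698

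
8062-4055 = 4007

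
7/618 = 7/618 = 0.01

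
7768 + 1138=8906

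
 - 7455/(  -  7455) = 1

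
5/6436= 5/6436 = 0.00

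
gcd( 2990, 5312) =2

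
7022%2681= 1660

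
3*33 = 99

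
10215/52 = 10215/52 = 196.44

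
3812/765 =4 + 752/765  =  4.98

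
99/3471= 33/1157=0.03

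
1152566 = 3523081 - 2370515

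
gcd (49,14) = 7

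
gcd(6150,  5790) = 30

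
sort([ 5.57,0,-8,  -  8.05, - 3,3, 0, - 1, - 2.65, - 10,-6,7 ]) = [ - 10, - 8.05 , - 8, - 6, - 3, - 2.65, - 1,0, 0,3,5.57,7]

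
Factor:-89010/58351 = - 90/59 = - 2^1*3^2*5^1 * 59^( - 1) 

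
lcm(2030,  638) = 22330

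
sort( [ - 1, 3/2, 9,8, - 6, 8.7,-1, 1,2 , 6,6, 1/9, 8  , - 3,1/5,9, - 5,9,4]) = [ - 6, - 5,  -  3,-1, - 1 , 1/9, 1/5,1, 3/2, 2, 4,6, 6, 8,8, 8.7,  9,9, 9]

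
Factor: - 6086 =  - 2^1*17^1*179^1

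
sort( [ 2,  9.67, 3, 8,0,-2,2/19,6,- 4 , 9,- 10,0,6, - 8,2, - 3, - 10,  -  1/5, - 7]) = [ - 10,  -  10, -8, - 7, - 4, - 3 ,  -  2, - 1/5,0,0,2/19,  2,  2,3, 6,6,8,  9 , 9.67]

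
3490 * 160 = 558400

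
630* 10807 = 6808410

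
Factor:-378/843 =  - 2^1*3^2*7^1 * 281^(-1 ) = -126/281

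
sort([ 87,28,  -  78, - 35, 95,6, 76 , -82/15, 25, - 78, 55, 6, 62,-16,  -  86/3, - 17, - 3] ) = [-78, - 78, - 35, - 86/3,- 17, -16, - 82/15, - 3, 6, 6, 25, 28, 55, 62, 76,87,95] 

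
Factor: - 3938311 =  - 13^1*491^1*617^1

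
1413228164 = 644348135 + 768880029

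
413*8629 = 3563777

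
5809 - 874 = 4935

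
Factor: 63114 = 2^1*3^1*67^1*157^1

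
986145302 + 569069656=1555214958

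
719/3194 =719/3194 =0.23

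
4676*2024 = 9464224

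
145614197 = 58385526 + 87228671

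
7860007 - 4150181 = 3709826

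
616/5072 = 77/634 =0.12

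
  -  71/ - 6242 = 71/6242 = 0.01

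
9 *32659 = 293931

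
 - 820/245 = - 164/49 = - 3.35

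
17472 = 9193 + 8279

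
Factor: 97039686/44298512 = 2^( - 3 )*3^1*2768657^(-1)*16173281^1 =48519843/22149256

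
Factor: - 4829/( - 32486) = 2^( - 1)*11^1*37^(  -  1) = 11/74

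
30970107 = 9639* 3213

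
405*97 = 39285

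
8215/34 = 8215/34 =241.62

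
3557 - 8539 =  -4982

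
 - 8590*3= - 25770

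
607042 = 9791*62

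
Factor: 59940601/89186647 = 7^1*11^(- 1 )* 8107877^( - 1) * 8562943^1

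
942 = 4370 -3428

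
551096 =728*757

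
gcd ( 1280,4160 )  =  320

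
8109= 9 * 901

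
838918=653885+185033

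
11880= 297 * 40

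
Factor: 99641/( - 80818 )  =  -2^( - 1)*17^( - 1) * 37^1*2377^( - 1)*2693^1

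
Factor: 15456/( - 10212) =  - 56/37 =-2^3*7^1*37^( - 1 )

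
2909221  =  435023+2474198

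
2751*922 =2536422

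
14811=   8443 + 6368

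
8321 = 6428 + 1893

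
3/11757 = 1/3919  =  0.00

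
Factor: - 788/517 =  - 2^2*11^ (  -  1)*47^(-1)*197^1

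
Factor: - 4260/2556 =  - 3^( - 1) *5^1 = - 5/3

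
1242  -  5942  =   - 4700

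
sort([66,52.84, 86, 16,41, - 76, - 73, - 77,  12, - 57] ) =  [-77, - 76, - 73, - 57 , 12,16, 41, 52.84,66,86] 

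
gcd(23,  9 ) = 1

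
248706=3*82902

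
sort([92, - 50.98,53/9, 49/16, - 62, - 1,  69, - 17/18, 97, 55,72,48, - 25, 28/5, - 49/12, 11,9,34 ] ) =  [  -  62, - 50.98, - 25, - 49/12, - 1, - 17/18, 49/16,28/5, 53/9, 9,11, 34 , 48, 55,69,72 , 92,97 ] 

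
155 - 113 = 42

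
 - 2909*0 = 0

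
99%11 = 0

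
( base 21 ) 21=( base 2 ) 101011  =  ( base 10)43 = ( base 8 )53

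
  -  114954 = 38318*(  -  3 ) 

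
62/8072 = 31/4036 = 0.01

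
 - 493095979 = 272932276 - 766028255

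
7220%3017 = 1186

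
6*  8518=51108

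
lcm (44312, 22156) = 44312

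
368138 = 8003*46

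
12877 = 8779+4098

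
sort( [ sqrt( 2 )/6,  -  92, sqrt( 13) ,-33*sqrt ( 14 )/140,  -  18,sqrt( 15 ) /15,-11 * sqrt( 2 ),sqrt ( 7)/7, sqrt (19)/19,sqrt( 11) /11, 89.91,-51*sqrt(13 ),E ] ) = [ - 51*sqrt ( 13 ),-92, - 18, - 11  *  sqrt( 2),- 33*sqrt (14)/140, sqrt(19)/19, sqrt(2 ) /6,sqrt(15)/15, sqrt (11 ) /11,sqrt ( 7)/7, E, sqrt (13),89.91]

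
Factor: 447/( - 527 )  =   - 3^1*17^( - 1 )*31^( - 1 )*149^1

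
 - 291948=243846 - 535794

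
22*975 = 21450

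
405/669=135/223 = 0.61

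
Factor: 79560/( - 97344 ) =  - 85/104 = - 2^ (-3 )*5^1*13^( - 1)*17^1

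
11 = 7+4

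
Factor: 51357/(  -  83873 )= - 3^1*17^1*19^1 *53^1*83873^(- 1) 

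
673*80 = 53840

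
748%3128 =748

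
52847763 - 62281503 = -9433740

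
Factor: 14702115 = 3^1 * 5^1*151^1*6491^1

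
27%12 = 3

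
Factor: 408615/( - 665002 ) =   -  2^(  -  1 )*3^1*5^1*13^( - 1 )*25577^( - 1 )*27241^1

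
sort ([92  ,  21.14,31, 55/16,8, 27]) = [55/16 , 8,21.14, 27, 31, 92] 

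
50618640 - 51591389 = -972749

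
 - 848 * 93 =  - 78864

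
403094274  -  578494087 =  - 175399813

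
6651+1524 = 8175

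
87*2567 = 223329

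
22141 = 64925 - 42784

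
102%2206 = 102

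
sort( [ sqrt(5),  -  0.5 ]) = [ - 0.5, sqrt(5 ) ]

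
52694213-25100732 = 27593481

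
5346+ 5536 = 10882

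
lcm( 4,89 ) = 356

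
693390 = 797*870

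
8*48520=388160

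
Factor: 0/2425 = 0 = 0^1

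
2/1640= 1/820 = 0.00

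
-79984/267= -79984/267 = -299.57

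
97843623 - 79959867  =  17883756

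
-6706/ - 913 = 6706/913 = 7.35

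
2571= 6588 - 4017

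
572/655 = 572/655 = 0.87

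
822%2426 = 822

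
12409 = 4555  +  7854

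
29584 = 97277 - 67693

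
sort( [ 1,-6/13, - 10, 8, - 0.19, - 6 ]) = [ - 10, - 6,-6/13, - 0.19,1,8] 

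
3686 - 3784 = - 98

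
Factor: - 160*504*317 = -2^8*3^2*5^1*7^1*317^1 = -25562880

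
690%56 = 18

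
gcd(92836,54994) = 2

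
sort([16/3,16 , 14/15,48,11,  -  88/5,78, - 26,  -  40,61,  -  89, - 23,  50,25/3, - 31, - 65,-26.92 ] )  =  [ - 89 , - 65,-40,-31,- 26.92 , - 26,-23,-88/5,14/15 , 16/3,25/3,11, 16, 48,50,61,78] 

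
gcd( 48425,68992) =1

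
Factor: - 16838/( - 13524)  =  8419/6762 = 2^( - 1)*3^( - 1)*7^( -2)*23^( - 1) *8419^1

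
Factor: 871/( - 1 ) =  - 13^1* 67^1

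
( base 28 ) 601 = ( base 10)4705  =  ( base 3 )20110021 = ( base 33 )4AJ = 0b1001001100001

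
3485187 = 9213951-5728764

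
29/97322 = 29/97322 = 0.00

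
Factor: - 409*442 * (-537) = 2^1 * 3^1*13^1*17^1*179^1*409^1 = 97077786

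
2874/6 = 479=479.00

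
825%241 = 102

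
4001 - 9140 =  - 5139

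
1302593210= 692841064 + 609752146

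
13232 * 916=12120512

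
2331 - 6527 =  - 4196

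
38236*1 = 38236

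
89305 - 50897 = 38408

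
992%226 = 88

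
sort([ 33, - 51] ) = [ - 51 , 33 ] 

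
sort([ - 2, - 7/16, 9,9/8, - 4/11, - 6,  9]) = [ - 6, - 2,  -  7/16,  -  4/11,9/8,9, 9 ]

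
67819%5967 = 2182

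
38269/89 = 38269/89 = 429.99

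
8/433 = 8/433 = 0.02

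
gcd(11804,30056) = 52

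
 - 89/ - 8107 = 89/8107 = 0.01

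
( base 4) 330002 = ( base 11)2983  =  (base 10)3842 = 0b111100000010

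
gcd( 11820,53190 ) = 5910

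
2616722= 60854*43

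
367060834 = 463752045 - 96691211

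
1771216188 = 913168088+858048100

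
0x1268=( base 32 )4j8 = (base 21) AE8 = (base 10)4712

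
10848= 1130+9718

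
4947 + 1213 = 6160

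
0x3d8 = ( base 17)36f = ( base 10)984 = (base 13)5a9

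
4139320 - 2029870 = 2109450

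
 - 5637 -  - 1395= - 4242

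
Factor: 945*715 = 675675 = 3^3*5^2*7^1*11^1*  13^1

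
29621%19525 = 10096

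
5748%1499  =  1251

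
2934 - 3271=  - 337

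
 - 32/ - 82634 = 16/41317  =  0.00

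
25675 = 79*325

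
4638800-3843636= 795164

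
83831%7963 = 4201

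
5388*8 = 43104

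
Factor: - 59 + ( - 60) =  - 119 = - 7^1*17^1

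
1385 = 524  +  861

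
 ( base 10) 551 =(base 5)4201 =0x227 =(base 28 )JJ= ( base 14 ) 2b5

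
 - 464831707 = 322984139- 787815846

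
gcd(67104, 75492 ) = 8388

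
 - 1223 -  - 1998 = 775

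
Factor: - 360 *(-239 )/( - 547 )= - 2^3*3^2 * 5^1*239^1*547^( - 1) = - 86040/547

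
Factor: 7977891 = 3^1*19^1 * 67^1*2089^1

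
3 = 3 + 0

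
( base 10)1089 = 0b10001000001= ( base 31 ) 144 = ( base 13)65a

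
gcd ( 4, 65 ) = 1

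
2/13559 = 2/13559 = 0.00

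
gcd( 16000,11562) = 2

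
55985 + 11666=67651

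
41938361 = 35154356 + 6784005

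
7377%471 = 312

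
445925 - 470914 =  - 24989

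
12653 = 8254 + 4399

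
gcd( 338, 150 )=2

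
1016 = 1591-575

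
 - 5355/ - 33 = 162 + 3/11 = 162.27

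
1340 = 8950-7610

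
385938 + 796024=1181962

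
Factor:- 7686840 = - 2^3*3^1*5^1*  7^1*9151^1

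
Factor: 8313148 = 2^2*2078287^1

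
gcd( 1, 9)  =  1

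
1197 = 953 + 244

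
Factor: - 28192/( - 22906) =16/13 =2^4*13^( - 1) 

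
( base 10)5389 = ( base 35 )4dy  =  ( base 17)11B0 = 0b1010100001101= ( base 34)4MH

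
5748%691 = 220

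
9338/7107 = 406/309 = 1.31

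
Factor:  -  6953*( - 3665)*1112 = 2^3*5^1*17^1*139^1 * 409^1 * 733^1 = 28336812440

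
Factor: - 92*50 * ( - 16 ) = 2^7*5^2*23^1 = 73600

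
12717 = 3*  4239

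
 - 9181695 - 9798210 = -18979905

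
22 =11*2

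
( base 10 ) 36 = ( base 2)100100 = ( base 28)18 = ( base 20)1g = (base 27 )19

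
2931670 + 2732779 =5664449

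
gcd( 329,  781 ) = 1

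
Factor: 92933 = 199^1*467^1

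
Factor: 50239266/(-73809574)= - 3^1*7^1*11^1 *31^( - 1)*37^1*2939^1*1190477^( - 1) = - 25119633/36904787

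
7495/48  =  156 + 7/48 =156.15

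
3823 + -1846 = 1977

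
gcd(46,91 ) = 1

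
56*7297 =408632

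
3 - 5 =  - 2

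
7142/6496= 1  +  323/3248 = 1.10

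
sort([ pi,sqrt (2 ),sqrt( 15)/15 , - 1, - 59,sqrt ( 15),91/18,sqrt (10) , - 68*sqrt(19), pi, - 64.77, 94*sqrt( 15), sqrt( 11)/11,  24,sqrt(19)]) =[ - 68*sqrt(19 ),-64.77, - 59 , -1,  sqrt( 15)/15, sqrt(11)/11,sqrt(2),pi,pi, sqrt (10),sqrt(15), sqrt(19),91/18,24,94*sqrt(15)]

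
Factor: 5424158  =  2^1 *19^1*349^1*409^1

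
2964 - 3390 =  - 426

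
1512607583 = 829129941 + 683477642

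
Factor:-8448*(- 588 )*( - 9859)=-48973833216 = - 2^10*3^2*7^2 * 11^1 * 9859^1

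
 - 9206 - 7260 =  - 16466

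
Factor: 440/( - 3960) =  - 1/9 = - 3^( - 2)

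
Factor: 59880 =2^3 * 3^1* 5^1*499^1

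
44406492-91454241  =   - 47047749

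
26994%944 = 562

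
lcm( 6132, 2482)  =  104244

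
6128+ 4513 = 10641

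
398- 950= - 552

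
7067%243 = 20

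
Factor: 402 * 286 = 114972 = 2^2 * 3^1*11^1*13^1*67^1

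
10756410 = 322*33405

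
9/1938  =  3/646=0.00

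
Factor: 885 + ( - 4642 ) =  - 3757 = - 13^1*17^2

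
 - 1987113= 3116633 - 5103746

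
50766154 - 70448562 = -19682408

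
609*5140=3130260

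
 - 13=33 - 46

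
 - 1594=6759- 8353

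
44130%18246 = 7638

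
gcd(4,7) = 1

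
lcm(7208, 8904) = 151368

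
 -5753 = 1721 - 7474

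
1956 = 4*489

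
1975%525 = 400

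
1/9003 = 1/9003 = 0.00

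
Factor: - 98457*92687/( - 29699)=9125683959/29699 = 3^1*7^1*17^(  -  1 )*37^1*887^1*1747^( - 1 )*13241^1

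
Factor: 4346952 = 2^3*3^1*181123^1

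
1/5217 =1/5217 = 0.00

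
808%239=91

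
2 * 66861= 133722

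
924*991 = 915684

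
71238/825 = 86 + 96/275= 86.35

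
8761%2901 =58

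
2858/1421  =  2858/1421 = 2.01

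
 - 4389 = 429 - 4818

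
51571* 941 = 48528311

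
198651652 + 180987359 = 379639011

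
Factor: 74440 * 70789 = 5269533160  =  2^3*5^1* 29^1*1861^1*2441^1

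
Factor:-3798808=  - 2^3 * 13^1*36527^1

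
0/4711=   0 = 0.00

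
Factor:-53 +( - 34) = -3^1*29^1 =-87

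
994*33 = 32802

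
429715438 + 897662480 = 1327377918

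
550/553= 550/553= 0.99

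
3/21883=3/21883 = 0.00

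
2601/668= 3+ 597/668 =3.89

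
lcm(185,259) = 1295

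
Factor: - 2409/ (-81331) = 3^1*11^1*73^1*81331^(-1) 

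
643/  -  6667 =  - 643/6667 = - 0.10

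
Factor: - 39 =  - 3^1*13^1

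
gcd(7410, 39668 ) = 2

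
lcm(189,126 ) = 378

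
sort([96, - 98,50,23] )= [-98,23, 50,96]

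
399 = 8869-8470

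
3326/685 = 4+586/685 = 4.86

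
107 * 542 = 57994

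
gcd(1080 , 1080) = 1080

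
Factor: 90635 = 5^1*18127^1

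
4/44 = 1/11   =  0.09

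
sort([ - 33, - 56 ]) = [ - 56, - 33 ] 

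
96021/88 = 96021/88=1091.15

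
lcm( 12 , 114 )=228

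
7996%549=310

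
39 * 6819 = 265941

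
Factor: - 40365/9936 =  - 2^( -4)*5^1*13^1 = - 65/16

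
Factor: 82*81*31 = 2^1* 3^4*31^1*41^1 = 205902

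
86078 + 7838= 93916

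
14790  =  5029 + 9761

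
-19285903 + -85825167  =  -105111070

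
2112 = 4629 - 2517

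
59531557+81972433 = 141503990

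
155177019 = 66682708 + 88494311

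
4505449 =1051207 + 3454242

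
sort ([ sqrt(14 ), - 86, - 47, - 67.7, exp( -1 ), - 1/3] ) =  [ - 86 , - 67.7, - 47, - 1/3,  exp( - 1),sqrt(14) ] 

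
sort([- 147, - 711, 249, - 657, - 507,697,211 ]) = [ -711, - 657, - 507, - 147,211,249,697] 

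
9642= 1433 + 8209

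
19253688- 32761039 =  - 13507351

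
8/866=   4/433 = 0.01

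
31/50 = 31/50 = 0.62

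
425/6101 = 425/6101  =  0.07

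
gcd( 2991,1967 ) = 1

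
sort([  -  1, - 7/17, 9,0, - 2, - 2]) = [ - 2 , - 2, - 1, - 7/17, 0,9 ]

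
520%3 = 1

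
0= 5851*0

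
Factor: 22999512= 2^3*3^1*958313^1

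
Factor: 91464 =2^3*3^1*37^1*103^1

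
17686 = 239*74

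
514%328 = 186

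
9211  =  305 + 8906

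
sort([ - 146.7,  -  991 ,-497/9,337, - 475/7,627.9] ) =[ - 991, - 146.7, - 475/7, - 497/9,337,627.9] 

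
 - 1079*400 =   -  431600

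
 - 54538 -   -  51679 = -2859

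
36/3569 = 36/3569  =  0.01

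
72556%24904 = 22748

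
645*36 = 23220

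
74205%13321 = 7600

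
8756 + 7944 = 16700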